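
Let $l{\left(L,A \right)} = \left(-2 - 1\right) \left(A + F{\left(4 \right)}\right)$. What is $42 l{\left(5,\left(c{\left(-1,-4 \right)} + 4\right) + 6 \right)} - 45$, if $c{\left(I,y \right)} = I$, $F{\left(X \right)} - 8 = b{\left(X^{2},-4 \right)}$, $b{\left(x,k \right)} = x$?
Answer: $-4203$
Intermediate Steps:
$F{\left(X \right)} = 8 + X^{2}$
$l{\left(L,A \right)} = -72 - 3 A$ ($l{\left(L,A \right)} = \left(-2 - 1\right) \left(A + \left(8 + 4^{2}\right)\right) = - 3 \left(A + \left(8 + 16\right)\right) = - 3 \left(A + 24\right) = - 3 \left(24 + A\right) = -72 - 3 A$)
$42 l{\left(5,\left(c{\left(-1,-4 \right)} + 4\right) + 6 \right)} - 45 = 42 \left(-72 - 3 \left(\left(-1 + 4\right) + 6\right)\right) - 45 = 42 \left(-72 - 3 \left(3 + 6\right)\right) - 45 = 42 \left(-72 - 27\right) - 45 = 42 \left(-99\right) - 45 = -4158 - 45 = -4203$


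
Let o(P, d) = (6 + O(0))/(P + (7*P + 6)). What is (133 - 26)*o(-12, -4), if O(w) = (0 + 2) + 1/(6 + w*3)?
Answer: -5243/540 ≈ -9.7093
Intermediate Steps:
O(w) = 2 + 1/(6 + 3*w)
o(P, d) = 49/(6*(6 + 8*P)) (o(P, d) = (6 + (13 + 6*0)/(3*(2 + 0)))/(P + (7*P + 6)) = (6 + (⅓)*(13 + 0)/2)/(P + (6 + 7*P)) = (6 + (⅓)*(½)*13)/(6 + 8*P) = (6 + 13/6)/(6 + 8*P) = 49/(6*(6 + 8*P)))
(133 - 26)*o(-12, -4) = (133 - 26)*(49/(12*(3 + 4*(-12)))) = 107*(49/(12*(3 - 48))) = 107*((49/12)/(-45)) = 107*((49/12)*(-1/45)) = 107*(-49/540) = -5243/540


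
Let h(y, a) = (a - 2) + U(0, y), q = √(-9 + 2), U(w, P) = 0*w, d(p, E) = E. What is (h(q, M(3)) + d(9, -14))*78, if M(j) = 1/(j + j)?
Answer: -1235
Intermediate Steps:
M(j) = 1/(2*j)
U(w, P) = 0
q = I*√7 (q = √(-7) = I*√7 ≈ 2.6458*I)
h(y, a) = -2 + a (h(y, a) = (a - 2) + 0 = (-2 + a) + 0 = -2 + a)
(h(q, M(3)) + d(9, -14))*78 = ((-2 + (½)/3) - 14)*78 = ((-2 + (½)*(⅓)) - 14)*78 = ((-2 + ⅙) - 14)*78 = (-11/6 - 14)*78 = -95/6*78 = -1235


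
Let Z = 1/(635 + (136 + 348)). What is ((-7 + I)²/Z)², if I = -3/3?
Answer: 5128851456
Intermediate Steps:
I = -1 (I = -3*⅓ = -1)
Z = 1/1119 (Z = 1/(635 + 484) = 1/1119 ≈ 0.00089366)
((-7 + I)²/Z)² = ((-7 - 1)²/(1/1119))² = ((-8)²*1119)² = (64*1119)² = 71616² = 5128851456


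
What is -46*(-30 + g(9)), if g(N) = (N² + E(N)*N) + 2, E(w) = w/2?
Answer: -4301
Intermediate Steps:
E(w) = w/2 (E(w) = w*(½) = w/2)
g(N) = 2 + 3*N²/2 (g(N) = (N² + (N/2)*N) + 2 = (N² + N²/2) + 2 = 3*N²/2 + 2 = 2 + 3*N²/2)
-46*(-30 + g(9)) = -46*(-30 + (2 + (3/2)*9²)) = -46*(-30 + (2 + (3/2)*81)) = -46*(-30 + (2 + 243/2)) = -46*(-30 + 247/2) = -46*187/2 = -4301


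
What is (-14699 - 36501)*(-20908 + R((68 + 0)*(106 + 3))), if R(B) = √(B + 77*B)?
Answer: 1070489600 - 102400*√144534 ≈ 1.0316e+9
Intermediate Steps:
R(B) = √78*√B (R(B) = √(78*B) = √78*√B)
(-14699 - 36501)*(-20908 + R((68 + 0)*(106 + 3))) = (-14699 - 36501)*(-20908 + √78*√((68 + 0)*(106 + 3))) = -51200*(-20908 + √78*√(68*109)) = -51200*(-20908 + √78*√7412) = -51200*(-20908 + √78*(2*√1853)) = -51200*(-20908 + 2*√144534) = 1070489600 - 102400*√144534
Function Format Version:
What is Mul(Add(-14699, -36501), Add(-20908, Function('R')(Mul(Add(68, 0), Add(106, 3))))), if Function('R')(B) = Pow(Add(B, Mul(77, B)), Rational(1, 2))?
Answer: Add(1070489600, Mul(-102400, Pow(144534, Rational(1, 2)))) ≈ 1.0316e+9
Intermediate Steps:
Function('R')(B) = Mul(Pow(78, Rational(1, 2)), Pow(B, Rational(1, 2))) (Function('R')(B) = Pow(Mul(78, B), Rational(1, 2)) = Mul(Pow(78, Rational(1, 2)), Pow(B, Rational(1, 2))))
Mul(Add(-14699, -36501), Add(-20908, Function('R')(Mul(Add(68, 0), Add(106, 3))))) = Mul(Add(-14699, -36501), Add(-20908, Mul(Pow(78, Rational(1, 2)), Pow(Mul(Add(68, 0), Add(106, 3)), Rational(1, 2))))) = Mul(-51200, Add(-20908, Mul(Pow(78, Rational(1, 2)), Pow(Mul(68, 109), Rational(1, 2))))) = Mul(-51200, Add(-20908, Mul(Pow(78, Rational(1, 2)), Pow(7412, Rational(1, 2))))) = Mul(-51200, Add(-20908, Mul(Pow(78, Rational(1, 2)), Mul(2, Pow(1853, Rational(1, 2)))))) = Mul(-51200, Add(-20908, Mul(2, Pow(144534, Rational(1, 2))))) = Add(1070489600, Mul(-102400, Pow(144534, Rational(1, 2))))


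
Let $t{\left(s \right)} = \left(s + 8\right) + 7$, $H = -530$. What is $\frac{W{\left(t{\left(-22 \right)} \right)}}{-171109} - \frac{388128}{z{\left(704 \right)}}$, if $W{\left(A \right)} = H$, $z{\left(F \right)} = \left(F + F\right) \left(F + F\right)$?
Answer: $- \frac{2042546501}{10600544768} \approx -0.19268$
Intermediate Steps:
$z{\left(F \right)} = 4 F^{2}$ ($z{\left(F \right)} = 2 F 2 F = 4 F^{2}$)
$t{\left(s \right)} = 15 + s$ ($t{\left(s \right)} = \left(8 + s\right) + 7 = 15 + s$)
$W{\left(A \right)} = -530$
$\frac{W{\left(t{\left(-22 \right)} \right)}}{-171109} - \frac{388128}{z{\left(704 \right)}} = - \frac{530}{-171109} - \frac{388128}{4 \cdot 704^{2}} = \left(-530\right) \left(- \frac{1}{171109}\right) - \frac{388128}{4 \cdot 495616} = \frac{530}{171109} - \frac{388128}{1982464} = \frac{530}{171109} - \frac{12129}{61952} = - \frac{2042546501}{10600544768}$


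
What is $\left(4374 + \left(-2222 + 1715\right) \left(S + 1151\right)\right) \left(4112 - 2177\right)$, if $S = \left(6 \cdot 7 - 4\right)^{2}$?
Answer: $-2537348085$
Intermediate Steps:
$S = 1444$ ($S = \left(42 - 4\right)^{2} = 38^{2} = 1444$)
$\left(4374 + \left(-2222 + 1715\right) \left(S + 1151\right)\right) \left(4112 - 2177\right) = \left(4374 + \left(-2222 + 1715\right) \left(1444 + 1151\right)\right) \left(4112 - 2177\right) = \left(4374 - 1315665\right) 1935 = \left(-1311291\right) 1935 = -2537348085$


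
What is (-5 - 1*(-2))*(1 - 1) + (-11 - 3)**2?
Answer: 196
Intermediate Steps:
(-5 - 1*(-2))*(1 - 1) + (-11 - 3)**2 = (-5 + 2)*0 + (-14)**2 = -3*0 + 196 = 0 + 196 = 196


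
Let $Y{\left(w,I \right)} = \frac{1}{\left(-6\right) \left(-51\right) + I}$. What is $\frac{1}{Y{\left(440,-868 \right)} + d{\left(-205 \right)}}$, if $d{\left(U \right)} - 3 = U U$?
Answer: $\frac{562}{23619735} \approx 2.3794 \cdot 10^{-5}$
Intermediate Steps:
$Y{\left(w,I \right)} = \frac{1}{306 + I}$
$d{\left(U \right)} = 3 + U^{2}$ ($d{\left(U \right)} = 3 + U U = 3 + U^{2}$)
$\frac{1}{Y{\left(440,-868 \right)} + d{\left(-205 \right)}} = \frac{1}{\frac{1}{306 - 868} + \left(3 + \left(-205\right)^{2}\right)} = \frac{1}{\frac{1}{-562} + \left(3 + 42025\right)} = \frac{1}{- \frac{1}{562} + 42028} = \frac{1}{\frac{23619735}{562}} = \frac{562}{23619735}$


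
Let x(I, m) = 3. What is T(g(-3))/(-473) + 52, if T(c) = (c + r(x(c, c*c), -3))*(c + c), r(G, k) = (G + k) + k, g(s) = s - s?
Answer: 52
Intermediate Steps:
g(s) = 0
r(G, k) = G + 2*k
T(c) = 2*c*(-3 + c) (T(c) = (c + (3 + 2*(-3)))*(c + c) = (c + (3 - 6))*(2*c) = (c - 3)*(2*c) = (-3 + c)*(2*c) = 2*c*(-3 + c))
T(g(-3))/(-473) + 52 = (2*0*(-3 + 0))/(-473) + 52 = (2*0*(-3))*(-1/473) + 52 = 0*(-1/473) + 52 = 0 + 52 = 52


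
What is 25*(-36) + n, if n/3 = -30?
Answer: -990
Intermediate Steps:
n = -90 (n = 3*(-30) = -90)
25*(-36) + n = 25*(-36) - 90 = -900 - 90 = -990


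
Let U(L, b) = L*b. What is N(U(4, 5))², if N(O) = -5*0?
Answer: 0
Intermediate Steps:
N(O) = 0
N(U(4, 5))² = 0² = 0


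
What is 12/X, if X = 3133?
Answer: 12/3133 ≈ 0.0038302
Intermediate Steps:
12/X = 12/3133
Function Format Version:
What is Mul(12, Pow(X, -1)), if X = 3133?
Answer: Rational(12, 3133) ≈ 0.0038302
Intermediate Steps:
Mul(12, Pow(X, -1)) = Mul(12, Pow(3133, -1)) = Mul(12, Rational(1, 3133)) = Rational(12, 3133)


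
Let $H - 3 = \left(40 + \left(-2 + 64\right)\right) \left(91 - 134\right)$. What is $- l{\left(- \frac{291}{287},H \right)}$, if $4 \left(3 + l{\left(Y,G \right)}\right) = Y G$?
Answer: $- \frac{1272009}{1148} \approx -1108.0$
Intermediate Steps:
$H = -4383$ ($H = 3 + \left(40 + \left(-2 + 64\right)\right) \left(91 - 134\right) = 3 + \left(40 + 62\right) \left(-43\right) = 3 + 102 \left(-43\right) = 3 - 4386 = -4383$)
$l{\left(Y,G \right)} = -3 + \frac{G Y}{4}$ ($l{\left(Y,G \right)} = -3 + \frac{Y G}{4} = -3 + \frac{G Y}{4}$)
$- l{\left(- \frac{291}{287},H \right)} = - (-3 + \frac{1}{4} \left(-4383\right) \left(- \frac{291}{287}\right)) = - (-3 + \frac{1275453}{1148}) = \left(-1\right) \frac{1272009}{1148} = - \frac{1272009}{1148}$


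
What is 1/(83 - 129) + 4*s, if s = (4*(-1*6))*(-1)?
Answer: 4415/46 ≈ 95.978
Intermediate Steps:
s = 24 (s = (4*(-6))*(-1) = -24*(-1) = 24)
1/(83 - 129) + 4*s = 1/(83 - 129) + 4*24 = 1/(-46) + 96 = -1/46 + 96 = 4415/46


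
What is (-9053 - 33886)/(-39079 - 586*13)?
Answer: 42939/46697 ≈ 0.91952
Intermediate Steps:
(-9053 - 33886)/(-39079 - 586*13) = -42939/(-39079 - 7618) = -42939/(-46697) = -42939*(-1/46697) = 42939/46697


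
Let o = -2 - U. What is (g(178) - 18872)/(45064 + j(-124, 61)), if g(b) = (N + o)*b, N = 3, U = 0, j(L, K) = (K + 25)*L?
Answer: -9347/17200 ≈ -0.54343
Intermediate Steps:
j(L, K) = L*(25 + K) (j(L, K) = (25 + K)*L = L*(25 + K))
o = -2 (o = -2 - 1*0 = -2 + 0 = -2)
g(b) = b (g(b) = (3 - 2)*b = 1*b = b)
(g(178) - 18872)/(45064 + j(-124, 61)) = (178 - 18872)/(45064 - 124*(25 + 61)) = -18694/(45064 - 124*86) = -18694/(45064 - 10664) = -18694/34400 = -18694*1/34400 = -9347/17200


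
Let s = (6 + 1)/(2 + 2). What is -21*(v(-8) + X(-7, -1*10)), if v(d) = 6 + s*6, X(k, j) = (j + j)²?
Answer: -17493/2 ≈ -8746.5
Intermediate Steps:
s = 7/4 ≈ 1.7500
X(k, j) = 4*j² (X(k, j) = (2*j)² = 4*j²)
v(d) = 33/2 (v(d) = 6 + (7/4)*6 = 6 + 21/2 = 33/2)
-21*(v(-8) + X(-7, -1*10)) = -21*(33/2 + 4*(-1*10)²) = -21*(33/2 + 4*(-10)²) = -21*(33/2 + 4*100) = -21*(33/2 + 400) = -21*833/2 = -17493/2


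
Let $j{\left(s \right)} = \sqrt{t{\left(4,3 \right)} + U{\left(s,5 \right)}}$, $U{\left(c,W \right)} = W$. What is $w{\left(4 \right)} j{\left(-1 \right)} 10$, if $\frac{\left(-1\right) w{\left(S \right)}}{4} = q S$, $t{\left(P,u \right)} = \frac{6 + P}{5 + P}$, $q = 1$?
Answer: $- \frac{160 \sqrt{55}}{3} \approx -395.53$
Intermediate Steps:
$t{\left(P,u \right)} = \frac{6 + P}{5 + P}$
$w{\left(S \right)} = - 4 S$ ($w{\left(S \right)} = - 4 \cdot 1 S = - 4 S$)
$j{\left(s \right)} = \frac{\sqrt{55}}{3}$ ($j{\left(s \right)} = \sqrt{\frac{6 + 4}{5 + 4} + 5} = \sqrt{\frac{1}{9} \cdot 10 + 5} = \sqrt{\frac{10}{9} + 5} = \sqrt{\frac{55}{9}} = \frac{\sqrt{55}}{3}$)
$w{\left(4 \right)} j{\left(-1 \right)} 10 = \left(-4\right) 4 \frac{\sqrt{55}}{3} \cdot 10 = - 16 \frac{\sqrt{55}}{3} \cdot 10 = - \frac{16 \sqrt{55}}{3} \cdot 10 = - \frac{160 \sqrt{55}}{3}$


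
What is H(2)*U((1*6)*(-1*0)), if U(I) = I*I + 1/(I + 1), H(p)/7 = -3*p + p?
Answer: -28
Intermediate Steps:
H(p) = -14*p (H(p) = 7*(-3*p + p) = 7*(-2*p) = -14*p)
U(I) = I**2 + 1/(1 + I)
H(2)*U((1*6)*(-1*0)) = (-14*2)*((1 + ((1*6)*(-1*0))**2 + ((1*6)*(-1*0))**3)/(1 + (1*6)*(-1*0))) = -28*(1 + (6*0)**2 + (6*0)**3)/(1 + 6*0) = -28*(1 + 0**2 + 0**3)/(1 + 0) = -28*(1 + 0 + 0)/1 = -28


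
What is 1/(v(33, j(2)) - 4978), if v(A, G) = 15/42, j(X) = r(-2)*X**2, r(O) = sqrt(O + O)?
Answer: -14/69687 ≈ -0.00020090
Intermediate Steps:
r(O) = sqrt(2)*sqrt(O) (r(O) = sqrt(2*O) = sqrt(2)*sqrt(O))
j(X) = 2*I*X**2 (j(X) = (sqrt(2)*sqrt(-2))*X**2 = (sqrt(2)*(I*sqrt(2)))*X**2 = (2*I)*X**2 = 2*I*X**2)
v(A, G) = 5/14 (v(A, G) = 15*(1/42) = 5/14)
1/(v(33, j(2)) - 4978) = 1/(5/14 - 4978) = 1/(-69687/14) = -14/69687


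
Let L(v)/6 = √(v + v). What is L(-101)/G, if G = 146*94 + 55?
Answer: 2*I*√202/4593 ≈ 0.0061888*I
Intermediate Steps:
L(v) = 6*√2*√v (L(v) = 6*√(v + v) = 6*√(2*v) = 6*(√2*√v) = 6*√2*√v)
G = 13779 (G = 13724 + 55 = 13779)
L(-101)/G = (6*√2*√(-101))/13779 = (6*√2*(I*√101))*(1/13779) = (6*I*√202)*(1/13779) = 2*I*√202/4593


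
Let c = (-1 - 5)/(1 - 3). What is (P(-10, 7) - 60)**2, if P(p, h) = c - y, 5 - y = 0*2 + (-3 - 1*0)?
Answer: 4225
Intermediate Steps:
y = 8 (y = 5 - (0*2 + (-3 - 1*0)) = 5 - (0 + (-3 + 0)) = 5 - (0 - 3) = 5 - 1*(-3) = 5 + 3 = 8)
c = 3 (c = -6/(-2) = -6*(-1/2) = 3)
P(p, h) = -5 (P(p, h) = 3 - 1*8 = 3 - 8 = -5)
(P(-10, 7) - 60)**2 = (-5 - 60)**2 = (-65)**2 = 4225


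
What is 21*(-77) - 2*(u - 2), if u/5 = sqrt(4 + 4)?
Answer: -1613 - 20*sqrt(2) ≈ -1641.3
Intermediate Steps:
u = 10*sqrt(2) (u = 5*sqrt(4 + 4) = 5*sqrt(8) = 5*(2*sqrt(2)) = 10*sqrt(2) ≈ 14.142)
21*(-77) - 2*(u - 2) = 21*(-77) - 2*(10*sqrt(2) - 2) = -1617 - 2*(-2 + 10*sqrt(2)) = -1617 + (4 - 20*sqrt(2)) = -1613 - 20*sqrt(2)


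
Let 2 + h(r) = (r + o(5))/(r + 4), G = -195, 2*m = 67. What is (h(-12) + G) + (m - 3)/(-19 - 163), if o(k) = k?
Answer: -142901/728 ≈ -196.29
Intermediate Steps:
m = 67/2 (m = (½)*67 = 67/2 ≈ 33.500)
h(r) = -2 + (5 + r)/(4 + r) (h(r) = -2 + (r + 5)/(r + 4) = -2 + (5 + r)/(4 + r))
(h(-12) + G) + (m - 3)/(-19 - 163) = ((-3 - 1*(-12))/(4 - 12) - 195) + (67/2 - 3)/(-19 - 163) = ((-3 + 12)/(-8) - 195) + (61/2)/(-182) = (-⅛*9 - 195) + (61/2)*(-1/182) = (-9/8 - 195) - 61/364 = -1569/8 - 61/364 = -142901/728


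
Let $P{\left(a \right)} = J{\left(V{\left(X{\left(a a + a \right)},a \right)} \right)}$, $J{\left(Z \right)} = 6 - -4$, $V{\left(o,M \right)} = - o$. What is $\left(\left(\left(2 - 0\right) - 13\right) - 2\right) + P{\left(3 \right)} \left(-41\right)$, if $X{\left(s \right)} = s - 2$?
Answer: $-423$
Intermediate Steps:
$X{\left(s \right)} = -2 + s$
$J{\left(Z \right)} = 10$ ($J{\left(Z \right)} = 6 + 4 = 10$)
$P{\left(a \right)} = 10$
$\left(\left(\left(2 - 0\right) - 13\right) - 2\right) + P{\left(3 \right)} \left(-41\right) = \left(\left(\left(2 - 0\right) - 13\right) - 2\right) + 10 \left(-41\right) = \left(\left(\left(2 + 0\right) - 13\right) - 2\right) - 410 = \left(\left(2 - 13\right) - 2\right) - 410 = \left(-11 - 2\right) - 410 = -13 - 410 = -423$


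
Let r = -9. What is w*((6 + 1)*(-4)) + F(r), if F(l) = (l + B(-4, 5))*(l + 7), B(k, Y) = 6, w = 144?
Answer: -4026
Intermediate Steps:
F(l) = (6 + l)*(7 + l) (F(l) = (l + 6)*(l + 7) = (6 + l)*(7 + l))
w*((6 + 1)*(-4)) + F(r) = 144*((6 + 1)*(-4)) + (42 + (-9)**2 + 13*(-9)) = 144*(7*(-4)) + (42 + 81 - 117) = 144*(-28) + 6 = -4032 + 6 = -4026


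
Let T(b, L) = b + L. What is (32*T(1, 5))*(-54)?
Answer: -10368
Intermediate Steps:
T(b, L) = L + b
(32*T(1, 5))*(-54) = (32*(5 + 1))*(-54) = (32*6)*(-54) = 192*(-54) = -10368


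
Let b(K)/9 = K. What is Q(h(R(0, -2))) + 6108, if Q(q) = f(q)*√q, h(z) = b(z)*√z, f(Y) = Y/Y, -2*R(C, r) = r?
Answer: 6111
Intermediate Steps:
R(C, r) = -r/2
f(Y) = 1
b(K) = 9*K
h(z) = 9*z^(3/2) (h(z) = (9*z)*√z = 9*z^(3/2))
Q(q) = √q (Q(q) = 1*√q = √q)
Q(h(R(0, -2))) + 6108 = √(9*(-½*(-2))^(3/2)) + 6108 = √(9*1^(3/2)) + 6108 = √(9*1) + 6108 = √9 + 6108 = 3 + 6108 = 6111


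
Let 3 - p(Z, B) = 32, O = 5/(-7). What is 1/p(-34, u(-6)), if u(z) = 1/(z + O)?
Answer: -1/29 ≈ -0.034483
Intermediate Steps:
O = -5/7 (O = 5*(-⅐) = -5/7 ≈ -0.71429)
u(z) = 1/(-5/7 + z) (u(z) = 1/(z - 5/7) = 1/(-5/7 + z))
p(Z, B) = -29 (p(Z, B) = 3 - 1*32 = 3 - 32 = -29)
1/p(-34, u(-6)) = 1/(-29) = -1/29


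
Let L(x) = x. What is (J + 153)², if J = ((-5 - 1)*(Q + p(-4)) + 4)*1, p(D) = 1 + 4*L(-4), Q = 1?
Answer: 58081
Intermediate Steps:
p(D) = -15 (p(D) = 1 + 4*(-4) = 1 - 16 = -15)
J = 88 (J = ((-5 - 1)*(1 - 15) + 4)*1 = (-6*(-14) + 4)*1 = (84 + 4)*1 = 88*1 = 88)
(J + 153)² = (88 + 153)² = 241² = 58081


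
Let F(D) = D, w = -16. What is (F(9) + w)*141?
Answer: -987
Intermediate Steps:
(F(9) + w)*141 = (9 - 16)*141 = -7*141 = -987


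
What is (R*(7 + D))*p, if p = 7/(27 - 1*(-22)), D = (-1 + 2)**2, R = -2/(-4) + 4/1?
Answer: 36/7 ≈ 5.1429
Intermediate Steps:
R = 9/2 (R = -2*(-1/4) + 4*1 = 1/2 + 4 = 9/2 ≈ 4.5000)
D = 1 (D = 1**2 = 1)
p = 1/7 (p = 7/(27 + 22) = 7/49 = 7*(1/49) = 1/7 ≈ 0.14286)
(R*(7 + D))*p = (9*(7 + 1)/2)*(1/7) = ((9/2)*8)*(1/7) = 36*(1/7) = 36/7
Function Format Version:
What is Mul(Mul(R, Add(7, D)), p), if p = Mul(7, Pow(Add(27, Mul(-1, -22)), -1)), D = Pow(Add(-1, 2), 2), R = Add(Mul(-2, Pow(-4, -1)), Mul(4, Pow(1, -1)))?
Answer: Rational(36, 7) ≈ 5.1429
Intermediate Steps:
R = Rational(9, 2) (R = Add(Mul(-2, Rational(-1, 4)), Mul(4, 1)) = Add(Rational(1, 2), 4) = Rational(9, 2) ≈ 4.5000)
D = 1 (D = Pow(1, 2) = 1)
p = Rational(1, 7) (p = Mul(7, Pow(Add(27, 22), -1)) = Mul(7, Pow(49, -1)) = Mul(7, Rational(1, 49)) = Rational(1, 7) ≈ 0.14286)
Mul(Mul(R, Add(7, D)), p) = Mul(Mul(Rational(9, 2), Add(7, 1)), Rational(1, 7)) = Mul(Mul(Rational(9, 2), 8), Rational(1, 7)) = Mul(36, Rational(1, 7)) = Rational(36, 7)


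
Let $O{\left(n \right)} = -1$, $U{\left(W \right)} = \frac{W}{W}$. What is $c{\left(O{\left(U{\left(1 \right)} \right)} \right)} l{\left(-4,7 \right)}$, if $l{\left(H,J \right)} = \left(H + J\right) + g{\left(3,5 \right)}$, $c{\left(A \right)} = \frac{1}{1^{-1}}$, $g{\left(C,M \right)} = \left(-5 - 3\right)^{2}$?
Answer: $67$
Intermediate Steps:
$g{\left(C,M \right)} = 64$ ($g{\left(C,M \right)} = \left(-8\right)^{2} = 64$)
$U{\left(W \right)} = 1$
$c{\left(A \right)} = 1$ ($c{\left(A \right)} = 1^{-1} = 1$)
$l{\left(H,J \right)} = 64 + H + J$ ($l{\left(H,J \right)} = \left(H + J\right) + 64 = 64 + H + J$)
$c{\left(O{\left(U{\left(1 \right)} \right)} \right)} l{\left(-4,7 \right)} = 1 \left(64 - 4 + 7\right) = 1 \cdot 67 = 67$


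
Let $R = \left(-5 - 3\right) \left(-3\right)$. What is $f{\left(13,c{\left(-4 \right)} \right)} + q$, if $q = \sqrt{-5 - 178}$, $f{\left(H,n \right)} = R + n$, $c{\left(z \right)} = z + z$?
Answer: $16 + i \sqrt{183} \approx 16.0 + 13.528 i$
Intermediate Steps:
$c{\left(z \right)} = 2 z$
$R = 24$ ($R = \left(-8\right) \left(-3\right) = 24$)
$f{\left(H,n \right)} = 24 + n$
$q = i \sqrt{183}$ ($q = \sqrt{-183} = i \sqrt{183} \approx 13.528 i$)
$f{\left(13,c{\left(-4 \right)} \right)} + q = \left(24 + 2 \left(-4\right)\right) + i \sqrt{183} = \left(24 - 8\right) + i \sqrt{183} = 16 + i \sqrt{183}$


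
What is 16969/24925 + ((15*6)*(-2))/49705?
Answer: 167791529/247779425 ≈ 0.67718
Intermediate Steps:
16969/24925 + ((15*6)*(-2))/49705 = 16969*(1/24925) + (90*(-2))*(1/49705) = 16969/24925 - 180*1/49705 = 16969/24925 - 36/9941 = 167791529/247779425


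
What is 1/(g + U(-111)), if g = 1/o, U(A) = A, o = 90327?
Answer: -90327/10026296 ≈ -0.0090090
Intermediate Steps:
g = 1/90327 ≈ 1.1071e-5
1/(g + U(-111)) = 1/(1/90327 - 111) = 1/(-10026296/90327) = -90327/10026296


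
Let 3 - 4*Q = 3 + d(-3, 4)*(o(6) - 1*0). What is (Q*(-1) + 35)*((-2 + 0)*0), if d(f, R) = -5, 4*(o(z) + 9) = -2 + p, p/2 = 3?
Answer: 0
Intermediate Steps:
p = 6 (p = 2*3 = 6)
o(z) = -8 (o(z) = -9 + (-2 + 6)/4 = -9 + (¼)*4 = -9 + 1 = -8)
Q = -10 (Q = ¾ - (3 - 5*(-8 - 1*0))/4 = ¾ - (3 - 5*(-8 + 0))/4 = ¾ - (3 - 5*(-8))/4 = ¾ - (3 + 40)/4 = ¾ - ¼*43 = ¾ - 43/4 = -10)
(Q*(-1) + 35)*((-2 + 0)*0) = (-10*(-1) + 35)*((-2 + 0)*0) = (10 + 35)*(-2*0) = 45*0 = 0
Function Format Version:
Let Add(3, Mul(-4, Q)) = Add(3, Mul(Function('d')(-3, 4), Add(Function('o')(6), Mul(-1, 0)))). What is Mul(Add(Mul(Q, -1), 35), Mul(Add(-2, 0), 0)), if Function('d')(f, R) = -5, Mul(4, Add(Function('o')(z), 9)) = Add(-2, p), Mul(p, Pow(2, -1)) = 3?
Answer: 0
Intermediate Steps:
p = 6 (p = Mul(2, 3) = 6)
Function('o')(z) = -8 (Function('o')(z) = Add(-9, Mul(Rational(1, 4), Add(-2, 6))) = Add(-9, Mul(Rational(1, 4), 4)) = Add(-9, 1) = -8)
Q = -10 (Q = Add(Rational(3, 4), Mul(Rational(-1, 4), Add(3, Mul(-5, Add(-8, Mul(-1, 0)))))) = Add(Rational(3, 4), Mul(Rational(-1, 4), Add(3, Mul(-5, Add(-8, 0))))) = Add(Rational(3, 4), Mul(Rational(-1, 4), Add(3, Mul(-5, -8)))) = Add(Rational(3, 4), Mul(Rational(-1, 4), Add(3, 40))) = Add(Rational(3, 4), Mul(Rational(-1, 4), 43)) = Add(Rational(3, 4), Rational(-43, 4)) = -10)
Mul(Add(Mul(Q, -1), 35), Mul(Add(-2, 0), 0)) = Mul(Add(Mul(-10, -1), 35), Mul(Add(-2, 0), 0)) = Mul(Add(10, 35), Mul(-2, 0)) = Mul(45, 0) = 0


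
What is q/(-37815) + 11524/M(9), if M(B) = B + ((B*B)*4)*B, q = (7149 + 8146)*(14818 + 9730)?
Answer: -73185971696/7373925 ≈ -9925.0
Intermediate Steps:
q = 375461660 (q = 15295*24548 = 375461660)
M(B) = B + 4*B³ (M(B) = B + (B²*4)*B = B + (4*B²)*B = B + 4*B³)
q/(-37815) + 11524/M(9) = 375461660/(-37815) + 11524/(9 + 4*9³) = 375461660*(-1/37815) + 11524/(9 + 4*729) = -75092332/7563 + 11524/(9 + 2916) = -75092332/7563 + 11524/2925 = -73185971696/7373925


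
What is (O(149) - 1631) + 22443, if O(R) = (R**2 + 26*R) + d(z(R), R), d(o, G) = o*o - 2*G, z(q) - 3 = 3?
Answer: 46625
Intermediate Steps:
z(q) = 6 (z(q) = 3 + 3 = 6)
d(o, G) = o**2 - 2*G
O(R) = 36 + R**2 + 24*R (O(R) = (R**2 + 26*R) + (6**2 - 2*R) = (R**2 + 26*R) + (36 - 2*R) = 36 + R**2 + 24*R)
(O(149) - 1631) + 22443 = ((36 + 149**2 + 24*149) - 1631) + 22443 = ((36 + 22201 + 3576) - 1631) + 22443 = (25813 - 1631) + 22443 = 24182 + 22443 = 46625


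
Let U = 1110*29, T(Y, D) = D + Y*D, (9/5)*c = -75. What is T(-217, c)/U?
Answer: 300/1073 ≈ 0.27959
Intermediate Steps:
c = -125/3 (c = (5/9)*(-75) = -125/3 ≈ -41.667)
T(Y, D) = D + D*Y
U = 32190
T(-217, c)/U = -125*(1 - 217)/3/32190 = -125/3*(-216)*(1/32190) = 9000*(1/32190) = 300/1073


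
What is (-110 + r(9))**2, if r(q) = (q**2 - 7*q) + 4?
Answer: 7744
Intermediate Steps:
r(q) = 4 + q**2 - 7*q
(-110 + r(9))**2 = (-110 + (4 + 9**2 - 7*9))**2 = (-110 + (4 + 81 - 63))**2 = (-110 + 22)**2 = (-88)**2 = 7744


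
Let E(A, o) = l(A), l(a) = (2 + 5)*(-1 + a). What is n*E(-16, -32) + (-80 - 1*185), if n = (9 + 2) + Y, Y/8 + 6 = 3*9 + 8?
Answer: -29182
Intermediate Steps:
l(a) = -7 + 7*a (l(a) = 7*(-1 + a) = -7 + 7*a)
Y = 232 (Y = -48 + 8*(3*9 + 8) = -48 + 8*(27 + 8) = -48 + 8*35 = -48 + 280 = 232)
E(A, o) = -7 + 7*A
n = 243 (n = (9 + 2) + 232 = 11 + 232 = 243)
n*E(-16, -32) + (-80 - 1*185) = 243*(-7 + 7*(-16)) + (-80 - 1*185) = 243*(-7 - 112) + (-80 - 185) = 243*(-119) - 265 = -28917 - 265 = -29182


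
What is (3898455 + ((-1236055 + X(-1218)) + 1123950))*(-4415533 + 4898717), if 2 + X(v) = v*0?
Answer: 1829502772032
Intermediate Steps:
X(v) = -2 (X(v) = -2 + v*0 = -2 + 0 = -2)
(3898455 + ((-1236055 + X(-1218)) + 1123950))*(-4415533 + 4898717) = (3898455 + ((-1236055 - 2) + 1123950))*(-4415533 + 4898717) = (3898455 + (-1236057 + 1123950))*483184 = (3898455 - 112107)*483184 = 3786348*483184 = 1829502772032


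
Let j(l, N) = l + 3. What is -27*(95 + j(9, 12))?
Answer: -2889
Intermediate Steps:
j(l, N) = 3 + l
-27*(95 + j(9, 12)) = -27*(95 + (3 + 9)) = -27*(95 + 12) = -27*107 = -2889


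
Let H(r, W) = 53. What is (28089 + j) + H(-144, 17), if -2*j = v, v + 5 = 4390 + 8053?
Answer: 21923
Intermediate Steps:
v = 12438 (v = -5 + (4390 + 8053) = -5 + 12443 = 12438)
j = -6219 (j = -1/2*12438 = -6219)
(28089 + j) + H(-144, 17) = (28089 - 6219) + 53 = 21870 + 53 = 21923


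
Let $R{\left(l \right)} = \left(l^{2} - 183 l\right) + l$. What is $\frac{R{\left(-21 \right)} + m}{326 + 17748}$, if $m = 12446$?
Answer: $\frac{2387}{2582} \approx 0.92448$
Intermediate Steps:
$R{\left(l \right)} = l^{2} - 182 l$
$\frac{R{\left(-21 \right)} + m}{326 + 17748} = \frac{- 21 \left(-182 - 21\right) + 12446}{326 + 17748} = \frac{\left(-21\right) \left(-203\right) + 12446}{18074} = \left(4263 + 12446\right) \frac{1}{18074} = 16709 \cdot \frac{1}{18074} = \frac{2387}{2582}$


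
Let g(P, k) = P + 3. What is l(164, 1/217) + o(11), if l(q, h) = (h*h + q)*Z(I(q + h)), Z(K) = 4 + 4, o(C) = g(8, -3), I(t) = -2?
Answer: 62298755/47089 ≈ 1323.0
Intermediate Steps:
g(P, k) = 3 + P
o(C) = 11 (o(C) = 3 + 8 = 11)
Z(K) = 8
l(q, h) = 8*q + 8*h² (l(q, h) = (h*h + q)*8 = (h² + q)*8 = (q + h²)*8 = 8*q + 8*h²)
l(164, 1/217) + o(11) = (8*164 + 8*(1/217)²) + 11 = (1312 + 8*(1/217)²) + 11 = (1312 + 8*(1/47089)) + 11 = (1312 + 8/47089) + 11 = 61780776/47089 + 11 = 62298755/47089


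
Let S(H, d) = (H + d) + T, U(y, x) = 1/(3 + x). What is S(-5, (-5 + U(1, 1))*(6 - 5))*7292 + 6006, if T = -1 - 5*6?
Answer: -291143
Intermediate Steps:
T = -31 (T = -1 - 30 = -31)
S(H, d) = -31 + H + d (S(H, d) = (H + d) - 31 = -31 + H + d)
S(-5, (-5 + U(1, 1))*(6 - 5))*7292 + 6006 = (-31 - 5 + (-5 + 1/(3 + 1))*(6 - 5))*7292 + 6006 = (-31 - 5 + (-5 + 1/4)*1)*7292 + 6006 = (-31 - 5 + (-5 + ¼)*1)*7292 + 6006 = (-31 - 5 - 19/4*1)*7292 + 6006 = (-31 - 5 - 19/4)*7292 + 6006 = -163/4*7292 + 6006 = -297149 + 6006 = -291143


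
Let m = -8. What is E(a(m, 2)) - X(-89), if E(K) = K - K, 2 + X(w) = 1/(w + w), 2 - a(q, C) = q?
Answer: 357/178 ≈ 2.0056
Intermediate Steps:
a(q, C) = 2 - q
X(w) = -2 + 1/(2*w) (X(w) = -2 + 1/(w + w) = -2 + 1/(2*w))
E(K) = 0
E(a(m, 2)) - X(-89) = 0 - (-2 + (½)/(-89)) = 0 - (-2 + (½)*(-1/89)) = 0 - (-2 - 1/178) = 0 - 1*(-357/178) = 0 + 357/178 = 357/178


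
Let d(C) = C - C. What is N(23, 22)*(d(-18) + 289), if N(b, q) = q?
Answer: 6358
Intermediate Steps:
d(C) = 0
N(23, 22)*(d(-18) + 289) = 22*(0 + 289) = 22*289 = 6358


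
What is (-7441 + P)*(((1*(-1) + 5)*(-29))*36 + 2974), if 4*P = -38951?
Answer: 41297715/2 ≈ 2.0649e+7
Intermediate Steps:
P = -38951/4 (P = (1/4)*(-38951) = -38951/4 ≈ -9737.8)
(-7441 + P)*(((1*(-1) + 5)*(-29))*36 + 2974) = (-7441 - 38951/4)*(((1*(-1) + 5)*(-29))*36 + 2974) = -68715*(((-1 + 5)*(-29))*36 + 2974)/4 = -68715*((4*(-29))*36 + 2974)/4 = -68715*(-116*36 + 2974)/4 = -68715*(-4176 + 2974)/4 = -68715/4*(-1202) = 41297715/2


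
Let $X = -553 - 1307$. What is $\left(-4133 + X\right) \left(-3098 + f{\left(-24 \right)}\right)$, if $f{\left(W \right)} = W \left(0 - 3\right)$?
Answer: $18134818$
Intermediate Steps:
$f{\left(W \right)} = - 3 W$ ($f{\left(W \right)} = W \left(-3\right) = - 3 W$)
$X = -1860$
$\left(-4133 + X\right) \left(-3098 + f{\left(-24 \right)}\right) = \left(-4133 - 1860\right) \left(-3098 - -72\right) = - 5993 \left(-3098 + 72\right) = \left(-5993\right) \left(-3026\right) = 18134818$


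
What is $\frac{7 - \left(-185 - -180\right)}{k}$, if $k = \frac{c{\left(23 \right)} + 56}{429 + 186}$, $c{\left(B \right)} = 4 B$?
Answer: $\frac{1845}{37} \approx 49.865$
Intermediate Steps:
$k = \frac{148}{615}$ ($k = \frac{4 \cdot 23 + 56}{429 + 186} = \frac{92 + 56}{615} = 148 \cdot \frac{1}{615} = \frac{148}{615} \approx 0.24065$)
$\frac{7 - \left(-185 - -180\right)}{k} = \frac{7 - \left(-185 - -180\right)}{\frac{148}{615}} = \left(7 - \left(-185 + 180\right)\right) \frac{615}{148} = \left(7 - -5\right) \frac{615}{148} = \left(7 + 5\right) \frac{615}{148} = 12 \cdot \frac{615}{148} = \frac{1845}{37}$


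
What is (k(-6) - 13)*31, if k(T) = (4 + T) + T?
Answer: -651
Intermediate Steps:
k(T) = 4 + 2*T
(k(-6) - 13)*31 = ((4 + 2*(-6)) - 13)*31 = ((4 - 12) - 13)*31 = (-8 - 13)*31 = -21*31 = -651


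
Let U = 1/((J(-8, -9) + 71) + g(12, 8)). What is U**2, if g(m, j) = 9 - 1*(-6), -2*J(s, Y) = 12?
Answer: 1/6400 ≈ 0.00015625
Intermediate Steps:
J(s, Y) = -6 (J(s, Y) = -1/2*12 = -6)
g(m, j) = 15 (g(m, j) = 9 + 6 = 15)
U = 1/80 (U = 1/((-6 + 71) + 15) = 1/(65 + 15) = 1/80 ≈ 0.012500)
U**2 = (1/80)**2 = 1/6400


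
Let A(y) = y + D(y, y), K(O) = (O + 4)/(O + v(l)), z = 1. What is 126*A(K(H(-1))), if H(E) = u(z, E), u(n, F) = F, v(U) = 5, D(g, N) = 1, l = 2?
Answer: 441/2 ≈ 220.50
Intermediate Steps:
H(E) = E
K(O) = (4 + O)/(5 + O) (K(O) = (O + 4)/(O + 5) = (4 + O)/(5 + O))
A(y) = 1 + y (A(y) = y + 1 = 1 + y)
126*A(K(H(-1))) = 126*(1 + (4 - 1)/(5 - 1)) = 126*(1 + 3/4) = 126*(1 + (¼)*3) = 126*(1 + ¾) = 126*(7/4) = 441/2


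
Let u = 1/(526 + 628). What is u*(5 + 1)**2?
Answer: 18/577 ≈ 0.031196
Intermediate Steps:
u = 1/1154 ≈ 0.00086655
u*(5 + 1)**2 = (5 + 1)**2/1154 = (1/1154)*6**2 = (1/1154)*36 = 18/577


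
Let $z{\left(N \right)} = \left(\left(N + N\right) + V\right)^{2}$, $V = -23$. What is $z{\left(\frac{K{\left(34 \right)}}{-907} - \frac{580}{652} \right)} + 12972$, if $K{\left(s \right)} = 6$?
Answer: $\frac{296963138415373}{21856961281} \approx 13587.0$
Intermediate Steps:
$z{\left(N \right)} = \left(-23 + 2 N\right)^{2}$ ($z{\left(N \right)} = \left(\left(N + N\right) - 23\right)^{2} = \left(2 N - 23\right)^{2} = \left(-23 + 2 N\right)^{2}$)
$z{\left(\frac{K{\left(34 \right)}}{-907} - \frac{580}{652} \right)} + 12972 = \left(-23 + 2 \left(\frac{6}{-907} - \frac{580}{652}\right)\right)^{2} + 12972 = \left(-23 + 2 \left(6 \left(- \frac{1}{907}\right) - \frac{145}{163}\right)\right)^{2} + 12972 = \left(-23 + 2 \left(- \frac{6}{907} - \frac{145}{163}\right)\right)^{2} + 12972 = \left(-23 + 2 \left(- \frac{132493}{147841}\right)\right)^{2} + 12972 = \left(-23 - \frac{264986}{147841}\right)^{2} + 12972 = \left(- \frac{3665329}{147841}\right)^{2} + 12972 = \frac{13434636678241}{21856961281} + 12972 = \frac{296963138415373}{21856961281}$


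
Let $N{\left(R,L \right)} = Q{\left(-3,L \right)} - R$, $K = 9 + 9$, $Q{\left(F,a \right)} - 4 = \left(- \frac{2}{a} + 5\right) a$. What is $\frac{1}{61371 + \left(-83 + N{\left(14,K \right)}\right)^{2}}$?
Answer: $\frac{1}{61396} \approx 1.6288 \cdot 10^{-5}$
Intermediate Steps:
$Q{\left(F,a \right)} = 4 + a \left(5 - \frac{2}{a}\right)$ ($Q{\left(F,a \right)} = 4 + \left(- \frac{2}{a} + 5\right) a = 4 + \left(5 - \frac{2}{a}\right) a = 4 + a \left(5 - \frac{2}{a}\right)$)
$K = 18$
$N{\left(R,L \right)} = 2 - R + 5 L$ ($N{\left(R,L \right)} = \left(2 + 5 L\right) - R = 2 - R + 5 L$)
$\frac{1}{61371 + \left(-83 + N{\left(14,K \right)}\right)^{2}} = \frac{1}{61371 + \left(-83 + \left(2 - 14 + 5 \cdot 18\right)\right)^{2}} = \frac{1}{61371 + \left(-83 + \left(2 - 14 + 90\right)\right)^{2}} = \frac{1}{61371 + \left(-83 + 78\right)^{2}} = \frac{1}{61371 + \left(-5\right)^{2}} = \frac{1}{61371 + 25} = \frac{1}{61396}$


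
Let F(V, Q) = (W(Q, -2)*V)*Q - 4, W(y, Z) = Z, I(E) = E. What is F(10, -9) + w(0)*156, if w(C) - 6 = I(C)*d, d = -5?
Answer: 1112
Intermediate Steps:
w(C) = 6 - 5*C (w(C) = 6 + C*(-5) = 6 - 5*C)
F(V, Q) = -4 - 2*Q*V (F(V, Q) = (-2*V)*Q - 4 = -2*Q*V - 4 = -4 - 2*Q*V)
F(10, -9) + w(0)*156 = (-4 - 2*(-9)*10) + (6 - 5*0)*156 = (-4 + 180) + (6 + 0)*156 = 176 + 6*156 = 176 + 936 = 1112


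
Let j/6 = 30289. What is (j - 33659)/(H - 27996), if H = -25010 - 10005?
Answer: -148075/63011 ≈ -2.3500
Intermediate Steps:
j = 181734 (j = 6*30289 = 181734)
H = -35015
(j - 33659)/(H - 27996) = (181734 - 33659)/(-35015 - 27996) = 148075/(-63011) = 148075*(-1/63011) = -148075/63011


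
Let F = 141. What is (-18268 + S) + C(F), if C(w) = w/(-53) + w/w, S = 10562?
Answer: -408506/53 ≈ -7707.7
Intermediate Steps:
C(w) = 1 - w/53 (C(w) = w*(-1/53) + 1 = -w/53 + 1 = 1 - w/53)
(-18268 + S) + C(F) = (-18268 + 10562) + (1 - 1/53*141) = -7706 + (1 - 141/53) = -7706 - 88/53 = -408506/53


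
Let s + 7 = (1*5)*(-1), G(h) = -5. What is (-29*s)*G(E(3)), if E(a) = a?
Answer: -1740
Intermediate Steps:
s = -12 (s = -7 + (1*5)*(-1) = -7 + 5*(-1) = -7 - 5 = -12)
(-29*s)*G(E(3)) = -29*(-12)*(-5) = 348*(-5) = -1740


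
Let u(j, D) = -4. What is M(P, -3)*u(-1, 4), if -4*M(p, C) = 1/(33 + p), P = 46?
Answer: 1/79 ≈ 0.012658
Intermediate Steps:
M(p, C) = -1/(4*(33 + p))
M(P, -3)*u(-1, 4) = -1/(132 + 4*46)*(-4) = -1/(132 + 184)*(-4) = -1/316*(-4) = 1/79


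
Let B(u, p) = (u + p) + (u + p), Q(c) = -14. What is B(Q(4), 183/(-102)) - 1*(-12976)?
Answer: 220055/17 ≈ 12944.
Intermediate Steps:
B(u, p) = 2*p + 2*u (B(u, p) = (p + u) + (p + u) = 2*p + 2*u)
B(Q(4), 183/(-102)) - 1*(-12976) = (2*(183/(-102)) + 2*(-14)) - 1*(-12976) = (2*(183*(-1/102)) - 28) + 12976 = (2*(-61/34) - 28) + 12976 = (-61/17 - 28) + 12976 = -537/17 + 12976 = 220055/17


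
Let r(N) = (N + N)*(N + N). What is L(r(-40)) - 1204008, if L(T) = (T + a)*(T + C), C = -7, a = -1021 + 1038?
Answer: 39819873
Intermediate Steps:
a = 17
r(N) = 4*N² (r(N) = (2*N)*(2*N) = 4*N²)
L(T) = (-7 + T)*(17 + T) (L(T) = (T + 17)*(T - 7) = (17 + T)*(-7 + T) = (-7 + T)*(17 + T))
L(r(-40)) - 1204008 = (-119 + (4*(-40)²)² + 10*(4*(-40)²)) - 1204008 = (-119 + (4*1600)² + 10*(4*1600)) - 1204008 = (-119 + 6400² + 10*6400) - 1204008 = (-119 + 40960000 + 64000) - 1204008 = 41023881 - 1204008 = 39819873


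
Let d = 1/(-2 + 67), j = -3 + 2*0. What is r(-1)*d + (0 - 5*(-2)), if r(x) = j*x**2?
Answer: 647/65 ≈ 9.9538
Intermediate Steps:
j = -3 (j = -3 + 0 = -3)
d = 1/65 ≈ 0.015385
r(x) = -3*x**2
r(-1)*d + (0 - 5*(-2)) = -3*(-1)**2*(1/65) + (0 - 5*(-2)) = -3*1*(1/65) + (0 + 10) = -3*1/65 + 10 = -3/65 + 10 = 647/65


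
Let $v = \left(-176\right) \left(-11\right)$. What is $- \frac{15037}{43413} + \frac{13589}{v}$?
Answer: $\frac{560827625}{84047568} \approx 6.6727$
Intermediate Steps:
$v = 1936$
$- \frac{15037}{43413} + \frac{13589}{v} = - \frac{15037}{43413} + \frac{13589}{1936} = \frac{560827625}{84047568}$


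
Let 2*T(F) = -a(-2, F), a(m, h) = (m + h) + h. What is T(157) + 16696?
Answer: 16540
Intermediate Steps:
a(m, h) = m + 2*h (a(m, h) = (h + m) + h = m + 2*h)
T(F) = 1 - F (T(F) = (-(-2 + 2*F))/2 = (2 - 2*F)/2 = 1 - F)
T(157) + 16696 = (1 - 1*157) + 16696 = (1 - 157) + 16696 = -156 + 16696 = 16540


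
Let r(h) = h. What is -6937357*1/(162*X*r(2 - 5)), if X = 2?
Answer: 6937357/972 ≈ 7137.2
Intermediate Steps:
-6937357*1/(162*X*r(2 - 5)) = -6937357*1/(324*(2 - 5)) = -6937357/(324*(-3)) = -6937357/(-972) = -6937357*(-1/972) = 6937357/972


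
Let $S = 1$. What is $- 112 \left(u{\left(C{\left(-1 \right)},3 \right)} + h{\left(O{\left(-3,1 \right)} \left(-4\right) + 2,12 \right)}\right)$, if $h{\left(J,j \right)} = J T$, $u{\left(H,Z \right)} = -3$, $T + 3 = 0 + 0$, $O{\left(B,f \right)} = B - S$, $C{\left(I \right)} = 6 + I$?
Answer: $6384$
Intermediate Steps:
$O{\left(B,f \right)} = -1 + B$ ($O{\left(B,f \right)} = B - 1 = -1 + B$)
$T = -3$ ($T = -3 + \left(0 + 0\right) = -3 + 0 = -3$)
$h{\left(J,j \right)} = - 3 J$ ($h{\left(J,j \right)} = J \left(-3\right) = - 3 J$)
$- 112 \left(u{\left(C{\left(-1 \right)},3 \right)} + h{\left(O{\left(-3,1 \right)} \left(-4\right) + 2,12 \right)}\right) = - 112 \left(-3 - 3 \left(\left(-1 - 3\right) \left(-4\right) + 2\right)\right) = - 112 \left(-3 - 3 \left(\left(-4\right) \left(-4\right) + 2\right)\right) = - 112 \left(-3 - 3 \left(16 + 2\right)\right) = - 112 \left(-3 - 54\right) = \left(-112\right) \left(-57\right) = 6384$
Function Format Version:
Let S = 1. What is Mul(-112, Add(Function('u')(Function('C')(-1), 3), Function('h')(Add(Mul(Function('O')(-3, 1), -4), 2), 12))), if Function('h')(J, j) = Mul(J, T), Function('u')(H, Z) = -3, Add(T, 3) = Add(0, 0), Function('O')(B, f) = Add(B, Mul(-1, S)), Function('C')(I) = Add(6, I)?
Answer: 6384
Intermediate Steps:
Function('O')(B, f) = Add(-1, B) (Function('O')(B, f) = Add(B, Mul(-1, 1)) = Add(B, -1) = Add(-1, B))
T = -3 (T = Add(-3, Add(0, 0)) = Add(-3, 0) = -3)
Function('h')(J, j) = Mul(-3, J) (Function('h')(J, j) = Mul(J, -3) = Mul(-3, J))
Mul(-112, Add(Function('u')(Function('C')(-1), 3), Function('h')(Add(Mul(Function('O')(-3, 1), -4), 2), 12))) = Mul(-112, Add(-3, Mul(-3, Add(Mul(Add(-1, -3), -4), 2)))) = Mul(-112, Add(-3, Mul(-3, Add(Mul(-4, -4), 2)))) = Mul(-112, Add(-3, Mul(-3, Add(16, 2)))) = Mul(-112, Add(-3, Mul(-3, 18))) = Mul(-112, Add(-3, -54)) = Mul(-112, -57) = 6384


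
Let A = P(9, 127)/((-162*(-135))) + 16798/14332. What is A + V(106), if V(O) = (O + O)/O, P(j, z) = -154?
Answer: 248011703/78360210 ≈ 3.1650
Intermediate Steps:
V(O) = 2 (V(O) = (2*O)/O = 2)
A = 91291283/78360210 (A = -154/((-162*(-135))) + 16798/14332 = -154/21870 + 16798*(1/14332) = -154*1/21870 + 8399/7166 = -77/10935 + 8399/7166 = 91291283/78360210 ≈ 1.1650)
A + V(106) = 91291283/78360210 + 2 = 248011703/78360210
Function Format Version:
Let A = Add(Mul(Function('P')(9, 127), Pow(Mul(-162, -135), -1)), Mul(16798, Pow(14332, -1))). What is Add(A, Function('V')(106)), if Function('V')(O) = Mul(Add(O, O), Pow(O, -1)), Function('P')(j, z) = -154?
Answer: Rational(248011703, 78360210) ≈ 3.1650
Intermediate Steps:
Function('V')(O) = 2 (Function('V')(O) = Mul(Mul(2, O), Pow(O, -1)) = 2)
A = Rational(91291283, 78360210) (A = Add(Mul(-154, Pow(Mul(-162, -135), -1)), Mul(16798, Pow(14332, -1))) = Add(Mul(-154, Pow(21870, -1)), Mul(16798, Rational(1, 14332))) = Add(Mul(-154, Rational(1, 21870)), Rational(8399, 7166)) = Add(Rational(-77, 10935), Rational(8399, 7166)) = Rational(91291283, 78360210) ≈ 1.1650)
Add(A, Function('V')(106)) = Add(Rational(91291283, 78360210), 2) = Rational(248011703, 78360210)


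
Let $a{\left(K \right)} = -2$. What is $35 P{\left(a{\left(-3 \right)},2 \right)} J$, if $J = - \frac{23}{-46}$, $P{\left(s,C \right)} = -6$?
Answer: $-105$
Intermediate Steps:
$J = \frac{1}{2}$ ($J = \left(-23\right) \left(- \frac{1}{46}\right) = \frac{1}{2} \approx 0.5$)
$35 P{\left(a{\left(-3 \right)},2 \right)} J = 35 \left(-6\right) \frac{1}{2} = \left(-210\right) \frac{1}{2} = -105$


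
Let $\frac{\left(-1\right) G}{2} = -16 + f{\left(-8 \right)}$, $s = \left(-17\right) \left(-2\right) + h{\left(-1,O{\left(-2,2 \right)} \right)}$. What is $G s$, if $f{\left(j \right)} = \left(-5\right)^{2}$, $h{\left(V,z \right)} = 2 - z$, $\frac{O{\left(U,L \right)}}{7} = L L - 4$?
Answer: $-648$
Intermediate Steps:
$O{\left(U,L \right)} = -28 + 7 L^{2}$ ($O{\left(U,L \right)} = 7 \left(L L - 4\right) = 7 \left(L^{2} - 4\right) = 7 \left(-4 + L^{2}\right) = -28 + 7 L^{2}$)
$f{\left(j \right)} = 25$
$s = 36$ ($s = \left(-17\right) \left(-2\right) + \left(2 - \left(-28 + 7 \cdot 2^{2}\right)\right) = 34 + \left(2 - \left(-28 + 7 \cdot 4\right)\right) = 34 + \left(2 - \left(-28 + 28\right)\right) = 34 + \left(2 - 0\right) = 34 + \left(2 + 0\right) = 34 + 2 = 36$)
$G = -18$ ($G = - 2 \left(-16 + 25\right) = \left(-2\right) 9 = -18$)
$G s = \left(-18\right) 36 = -648$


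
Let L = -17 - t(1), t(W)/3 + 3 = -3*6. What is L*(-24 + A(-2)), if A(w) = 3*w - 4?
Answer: -1564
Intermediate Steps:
t(W) = -63 (t(W) = -9 + 3*(-3*6) = -9 + 3*(-18) = -9 - 54 = -63)
A(w) = -4 + 3*w
L = 46 (L = -17 - 1*(-63) = -17 + 63 = 46)
L*(-24 + A(-2)) = 46*(-24 + (-4 + 3*(-2))) = 46*(-24 + (-4 - 6)) = 46*(-24 - 10) = 46*(-34) = -1564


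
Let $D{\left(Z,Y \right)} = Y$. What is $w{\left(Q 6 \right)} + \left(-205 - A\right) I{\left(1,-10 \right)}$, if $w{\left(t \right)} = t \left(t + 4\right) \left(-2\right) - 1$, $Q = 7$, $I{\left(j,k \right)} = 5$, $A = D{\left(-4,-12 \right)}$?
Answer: $-4830$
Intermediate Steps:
$A = -12$
$w{\left(t \right)} = -1 - 2 t \left(4 + t\right)$ ($w{\left(t \right)} = t \left(4 + t\right) \left(-2\right) - 1 = - 2 t \left(4 + t\right) - 1 = -1 - 2 t \left(4 + t\right)$)
$w{\left(Q 6 \right)} + \left(-205 - A\right) I{\left(1,-10 \right)} = \left(-1 - 8 \cdot 7 \cdot 6 - 2 \left(7 \cdot 6\right)^{2}\right) + \left(-205 - -12\right) 5 = \left(-1 - 336 - 2 \cdot 42^{2}\right) + \left(-205 + 12\right) 5 = \left(-1 - 336 - 3528\right) - 965 = -3865 - 965 = -4830$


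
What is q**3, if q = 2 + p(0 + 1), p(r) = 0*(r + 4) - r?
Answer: 1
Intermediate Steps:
p(r) = -r (p(r) = 0*(4 + r) - r = 0 - r = -r)
q = 1 (q = 2 - (0 + 1) = 2 - 1*1 = 2 - 1 = 1)
q**3 = 1**3 = 1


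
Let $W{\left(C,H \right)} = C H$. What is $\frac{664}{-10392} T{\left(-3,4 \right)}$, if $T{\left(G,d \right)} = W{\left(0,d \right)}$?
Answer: $0$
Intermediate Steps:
$T{\left(G,d \right)} = 0$ ($T{\left(G,d \right)} = 0 d = 0$)
$\frac{664}{-10392} T{\left(-3,4 \right)} = \frac{664}{-10392} \cdot 0 = 664 \left(- \frac{1}{10392}\right) 0 = \left(- \frac{83}{1299}\right) 0 = 0$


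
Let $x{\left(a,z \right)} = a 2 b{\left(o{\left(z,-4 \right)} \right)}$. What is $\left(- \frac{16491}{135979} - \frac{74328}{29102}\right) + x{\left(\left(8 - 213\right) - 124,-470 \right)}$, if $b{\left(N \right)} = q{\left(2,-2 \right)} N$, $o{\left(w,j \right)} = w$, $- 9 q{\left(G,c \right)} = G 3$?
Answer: $- \frac{1223838373397371}{5935891287} \approx -2.0618 \cdot 10^{5}$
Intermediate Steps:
$q{\left(G,c \right)} = - \frac{G}{3}$ ($q{\left(G,c \right)} = - \frac{G 3}{9} = - \frac{3 G}{9} = - \frac{G}{3}$)
$b{\left(N \right)} = - \frac{2 N}{3}$ ($b{\left(N \right)} = \left(- \frac{1}{3}\right) 2 N = - \frac{2 N}{3}$)
$x{\left(a,z \right)} = - \frac{4 a z}{3}$ ($x{\left(a,z \right)} = a 2 \left(- \frac{2 z}{3}\right) = 2 a \left(- \frac{2 z}{3}\right) = - \frac{4 a z}{3}$)
$\left(- \frac{16491}{135979} - \frac{74328}{29102}\right) + x{\left(\left(8 - 213\right) - 124,-470 \right)} = \left(- \frac{16491}{135979} - \frac{74328}{29102}\right) - \frac{4}{3} \left(\left(8 - 213\right) - 124\right) \left(-470\right) = \left(\left(-16491\right) \frac{1}{135979} - \frac{37164}{14551}\right) - \frac{4}{3} \left(-205 - 124\right) \left(-470\right) = \left(- \frac{16491}{135979} - \frac{37164}{14551}\right) - \left(- \frac{1316}{3}\right) \left(-470\right) = - \frac{5293484097}{1978630429} - \frac{618520}{3} = - \frac{1223838373397371}{5935891287}$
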